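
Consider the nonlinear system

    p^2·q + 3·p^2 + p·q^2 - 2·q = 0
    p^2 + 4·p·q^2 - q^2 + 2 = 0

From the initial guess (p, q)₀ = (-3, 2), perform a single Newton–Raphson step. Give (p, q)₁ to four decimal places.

At (-3, 2): F = (29.0000, -41.0000).
Jacobian J = [[2·p·q + 6·p + q^2, p^2 + 2·p·q - 2], [2·p + 4·q^2, 8·p·q - 2·q]].
At the point, J = [[-26.0000, -5.0000], [10.0000, -52.0000]] (det J = 1402.0000).
Solving J·Δ = −F gives Δ = (1.2218, -0.5535).
Then the next iterate is (p, q)₁ = (-1.7782, 1.4465).

(-1.7782, 1.4465)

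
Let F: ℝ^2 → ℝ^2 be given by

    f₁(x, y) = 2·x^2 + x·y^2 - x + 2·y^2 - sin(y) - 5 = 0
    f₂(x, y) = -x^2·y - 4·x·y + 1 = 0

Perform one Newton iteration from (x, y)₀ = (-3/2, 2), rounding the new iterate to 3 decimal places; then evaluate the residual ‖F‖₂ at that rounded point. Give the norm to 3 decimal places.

21.104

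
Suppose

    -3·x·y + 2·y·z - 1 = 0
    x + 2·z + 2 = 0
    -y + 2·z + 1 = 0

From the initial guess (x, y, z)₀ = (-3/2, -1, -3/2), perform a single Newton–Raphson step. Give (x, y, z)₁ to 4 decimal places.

At (-3/2, -1, -3/2): F = (-2.5000, -2.5000, -1.0000).
Jacobian J = [[-3·y, -3·x + 2·z, 2·y], [1, 0, 2], [0, -1, 2]].
At the point, J = [[3.0000, 1.5000, -2.0000], [1.0000, 0.0000, 2.0000], [0.0000, -1.0000, 2.0000]] (det J = 5.0000).
Solving J·Δ = −F gives Δ = (1.1000, 0.4000, 0.7000).
Then the next iterate is (x, y, z)₁ = (-0.4000, -0.6000, -0.8000).

(-0.4000, -0.6000, -0.8000)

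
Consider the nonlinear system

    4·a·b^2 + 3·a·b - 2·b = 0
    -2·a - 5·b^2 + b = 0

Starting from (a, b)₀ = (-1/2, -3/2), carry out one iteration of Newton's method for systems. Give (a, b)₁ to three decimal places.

At (-1/2, -3/2): F = (0.750, -11.750).
Jacobian J = [[4·b^2 + 3·b, 8·a·b + 3·a - 2], [-2, -10·b + 1]].
At the point, J = [[4.500, 2.500], [-2.000, 16.000]] (det J = 77.000).
Solving J·Δ = −F gives Δ = (-0.537, 0.667).
Then the next iterate is (a, b)₁ = (-1.037, -0.833).

(-1.037, -0.833)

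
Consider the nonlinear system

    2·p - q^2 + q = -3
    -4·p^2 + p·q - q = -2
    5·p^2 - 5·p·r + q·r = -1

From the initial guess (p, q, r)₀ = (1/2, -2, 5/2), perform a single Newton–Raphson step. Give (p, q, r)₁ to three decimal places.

(0.810, -1.724, 0.136)

At (1/2, -2, 5/2): F = (-2.000, 2.000, -9.000).
Jacobian J = [[2, -2·q + 1, 0], [-8·p + q, p - 1, 0], [10·p - 5·r, r, -5·p + q]].
At the point, J = [[2.000, 5.000, 0.000], [-6.000, -0.500, 0.000], [-7.500, 2.500, -4.500]] (det J = -130.500).
Solving J·Δ = −F gives Δ = (0.310, 0.276, -2.364).
Then the next iterate is (p, q, r)₁ = (0.810, -1.724, 0.136).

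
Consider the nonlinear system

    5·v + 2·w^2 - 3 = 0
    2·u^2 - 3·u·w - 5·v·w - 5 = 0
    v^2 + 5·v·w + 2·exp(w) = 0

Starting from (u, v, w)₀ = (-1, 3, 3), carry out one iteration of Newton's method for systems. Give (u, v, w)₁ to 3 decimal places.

At (-1, 3, 3): F = (30.000, -39.000, 94.17107).
Jacobian J = [[0, 5, 4·w], [4·u - 3·w, -5·w, -3·u - 5·v], [0, 2·v + 5·w, 5·v + 2·exp(w)]].
At the point, J = [[0.000, 5.000, 12.000], [-13.000, -15.000, -12.000], [0.000, 21.000, 55.17107]] (det J = 310.11980).
Solving J·Δ = −F gives Δ = (16.239, -22.011, 6.671).
Then the next iterate is (u, v, w)₁ = (15.239, -19.011, 9.671).

(15.239, -19.011, 9.671)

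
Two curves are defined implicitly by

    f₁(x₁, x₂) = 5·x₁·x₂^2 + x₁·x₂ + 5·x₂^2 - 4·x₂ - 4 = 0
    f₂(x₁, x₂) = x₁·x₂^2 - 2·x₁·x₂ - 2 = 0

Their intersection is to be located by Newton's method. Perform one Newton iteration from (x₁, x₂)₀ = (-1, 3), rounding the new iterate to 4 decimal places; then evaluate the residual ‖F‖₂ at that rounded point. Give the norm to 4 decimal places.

7.9396

At (-1, 3): F = (-19.0000, -5.0000).
Jacobian J = [[5·x₂^2 + x₂, 10·x₁·x₂ + x₁ + 10·x₂ - 4], [x₂^2 - 2·x₂, 2·x₁·x₂ - 2·x₁]].
At the point, J = [[48.0000, -5.0000], [3.0000, -4.0000]] (det J = -177.0000).
Solving J·Δ = −F gives Δ = (0.2881, -1.0339).
Then the next iterate is (x₁, x₂)₁ = (-0.7119, 1.9661).
Re-evaluating at (-0.7119, 1.9661): F = (-7.695743, -1.952551), so ‖F‖₂ = 7.9396.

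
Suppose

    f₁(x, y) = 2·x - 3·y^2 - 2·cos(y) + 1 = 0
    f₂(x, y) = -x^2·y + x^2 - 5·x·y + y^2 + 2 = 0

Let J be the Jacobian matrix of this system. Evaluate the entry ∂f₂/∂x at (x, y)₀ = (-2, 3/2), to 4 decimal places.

∂f₂/∂x = -2·x·y + 2·x - 5·y.
At (-2, 3/2) this is -5.5000.

-5.5000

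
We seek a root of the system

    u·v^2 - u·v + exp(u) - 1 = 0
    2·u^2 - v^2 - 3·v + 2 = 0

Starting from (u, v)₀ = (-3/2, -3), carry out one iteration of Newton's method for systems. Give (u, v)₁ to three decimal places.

(-0.250, -2.667)

At (-3/2, -3): F = (-18.77687, 6.500).
Jacobian J = [[v^2 - v + exp(u), 2·u·v - u], [4·u, -2·v - 3]].
At the point, J = [[12.22313, 10.500], [-6.000, 3.000]] (det J = 99.66939).
Solving J·Δ = −F gives Δ = (1.250, 0.333).
Then the next iterate is (u, v)₁ = (-0.250, -2.667).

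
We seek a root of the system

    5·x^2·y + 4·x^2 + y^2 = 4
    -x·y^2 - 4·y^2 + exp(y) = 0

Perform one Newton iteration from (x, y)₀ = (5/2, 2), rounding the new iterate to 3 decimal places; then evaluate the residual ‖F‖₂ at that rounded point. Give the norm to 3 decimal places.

At (5/2, 2): F = (87.500, -18.61094).
Jacobian J = [[10·x·y + 8·x, 5·x^2 + 2·y], [-y^2, -2·x·y - 8·y + exp(y)]].
At the point, J = [[70.000, 35.250], [-4.000, -18.61094]] (det J = -1161.76607).
Solving J·Δ = −F gives Δ = (-0.837, -0.820).
Then the next iterate is (x, y)₁ = (1.663, 1.180).
Re-evaluating at (1.663, 1.180): F = (24.77153, -4.63079), so ‖F‖₂ = 25.201.

25.201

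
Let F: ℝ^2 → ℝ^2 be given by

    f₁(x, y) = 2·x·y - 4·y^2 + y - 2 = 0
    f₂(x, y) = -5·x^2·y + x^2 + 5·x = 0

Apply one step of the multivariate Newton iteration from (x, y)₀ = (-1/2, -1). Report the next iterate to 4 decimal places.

At (-1/2, -1): F = (-6.0000, -1.0000).
Jacobian J = [[2·y, 2·x - 8·y + 1], [-10·x·y + 2·x + 5, -5·x^2]].
At the point, J = [[-2.0000, 8.0000], [-1.0000, -1.2500]] (det J = 10.5000).
Solving J·Δ = −F gives Δ = (-1.4762, 0.3810).
Then the next iterate is (x, y)₁ = (-1.9762, -0.6190).

(-1.9762, -0.6190)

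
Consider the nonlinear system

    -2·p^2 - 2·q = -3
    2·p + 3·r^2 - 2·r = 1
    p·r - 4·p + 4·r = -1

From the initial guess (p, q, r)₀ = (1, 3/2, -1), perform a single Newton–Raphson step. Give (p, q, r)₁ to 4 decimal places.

At (1, 3/2, -1): F = (-2.0000, 6.0000, -8.0000).
Jacobian J = [[-4·p, -2, 0], [2, 0, 6·r - 2], [r - 4, 0, p + 4]].
At the point, J = [[-4.0000, -2.0000, 0.0000], [2.0000, 0.0000, -8.0000], [-5.0000, 0.0000, 5.0000]] (det J = -60.0000).
Solving J·Δ = −F gives Δ = (-1.1333, 1.2667, 0.4667).
Then the next iterate is (p, q, r)₁ = (-0.1333, 2.7667, -0.5333).

(-0.1333, 2.7667, -0.5333)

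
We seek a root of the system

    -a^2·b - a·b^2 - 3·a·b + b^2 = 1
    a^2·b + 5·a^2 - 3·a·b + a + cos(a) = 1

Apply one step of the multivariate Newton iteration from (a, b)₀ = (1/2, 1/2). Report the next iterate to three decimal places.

At (1/2, 1/2): F = (-1.750, 1.00258).
Jacobian J = [[-2·a·b - b^2 - 3·b, -a^2 - 2·a·b - 3·a + 2·b], [2·a·b + 10·a - 3·b - sin(a) + 1, a^2 - 3·a]].
At the point, J = [[-2.250, -1.250], [4.52057, -1.250]] (det J = 8.46322).
Solving J·Δ = −F gives Δ = (-0.407, -0.668).
Then the next iterate is (a, b)₁ = (0.093, -0.168).

(0.093, -0.168)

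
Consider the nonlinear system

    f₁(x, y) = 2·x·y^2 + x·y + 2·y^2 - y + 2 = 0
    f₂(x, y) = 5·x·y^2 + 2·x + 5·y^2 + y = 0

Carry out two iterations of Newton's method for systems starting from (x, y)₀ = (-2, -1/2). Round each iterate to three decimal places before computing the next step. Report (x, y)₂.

At (-2, -1/2): F = (3.000, -5.750).
Jacobian J = [[2·y^2 + y, 4·x·y + x + 4·y - 1], [5·y^2 + 2, 10·x·y + 10·y + 1]].
At the point, J = [[0.000, -1.000], [3.250, 6.000]] (det J = 3.250).
Solving J·Δ = −F gives Δ = (-3.769, 3.000).
Then the next iterate is (x, y)₁ = (-5.769, 2.500).
Round to (-5.769, 2.500) and repeat: F = (-74.535, -158.06925), J = [[15.000, -54.459], [33.250, -118.225]].
Δ = (-5.446, -2.869), so (x, y)₂ = (-11.215, -0.369).

(-11.215, -0.369)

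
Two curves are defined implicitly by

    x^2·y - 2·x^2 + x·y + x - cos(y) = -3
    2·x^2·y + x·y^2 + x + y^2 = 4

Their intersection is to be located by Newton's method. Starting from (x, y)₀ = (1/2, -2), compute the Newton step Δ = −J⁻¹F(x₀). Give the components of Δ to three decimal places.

(0.372, 0.340)

At (1/2, -2): F = (1.91615, 1.500).
Jacobian J = [[2·x·y - 4·x + y + 1, x^2 + x + sin(y)], [4·x·y + y^2 + 1, 2·x^2 + 2·x·y + 2·y]].
At the point, J = [[-5.000, -0.15930], [1.000, -5.500]] (det J = 27.65930).
Solving J·Δ = −F gives Δ = (0.372, 0.340).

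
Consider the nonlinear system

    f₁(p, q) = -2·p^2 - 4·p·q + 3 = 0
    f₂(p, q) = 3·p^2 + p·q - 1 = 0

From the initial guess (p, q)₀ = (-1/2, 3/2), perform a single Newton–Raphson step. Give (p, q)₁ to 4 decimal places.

(-0.3500, -0.9500)

At (-1/2, 3/2): F = (5.5000, -1.0000).
Jacobian J = [[-4·p - 4·q, -4·p], [6·p + q, p]].
At the point, J = [[-4.0000, 2.0000], [-1.5000, -0.5000]] (det J = 5.0000).
Solving J·Δ = −F gives Δ = (0.1500, -2.4500).
Then the next iterate is (p, q)₁ = (-0.3500, -0.9500).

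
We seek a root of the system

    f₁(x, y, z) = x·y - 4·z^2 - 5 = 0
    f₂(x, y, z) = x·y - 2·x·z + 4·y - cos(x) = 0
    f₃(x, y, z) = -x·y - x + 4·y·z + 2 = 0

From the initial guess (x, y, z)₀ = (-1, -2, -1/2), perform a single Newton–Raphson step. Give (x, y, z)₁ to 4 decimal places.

(-3.0823, -0.9177, -0.2706)

At (-1, -2, -1/2): F = (-4.0000, -7.540302, 5.0000).
Jacobian J = [[y, x, -8·z], [y - 2·z + sin(x), x + 4, -2·x], [-y - 1, -x + 4·z, 4·y]].
At the point, J = [[-2.0000, -1.0000, 4.0000], [-1.841471, 3.0000, 2.0000], [1.0000, -1.0000, -8.0000]] (det J = 52.097652).
Solving J·Δ = −F gives Δ = (-2.0823, 1.0823, 0.2294).
Then the next iterate is (x, y, z)₁ = (-3.0823, -0.9177, -0.2706).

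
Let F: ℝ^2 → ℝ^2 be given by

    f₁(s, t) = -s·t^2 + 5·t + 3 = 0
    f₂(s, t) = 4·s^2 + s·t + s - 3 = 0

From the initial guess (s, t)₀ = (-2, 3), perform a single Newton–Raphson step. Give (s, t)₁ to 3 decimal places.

At (-2, 3): F = (36.000, 5.000).
Jacobian J = [[-t^2, -2·s·t + 5], [8·s + t + 1, s]].
At the point, J = [[-9.000, 17.000], [-12.000, -2.000]] (det J = 222.000).
Solving J·Δ = −F gives Δ = (0.707, -1.743).
Then the next iterate is (s, t)₁ = (-1.293, 1.257).

(-1.293, 1.257)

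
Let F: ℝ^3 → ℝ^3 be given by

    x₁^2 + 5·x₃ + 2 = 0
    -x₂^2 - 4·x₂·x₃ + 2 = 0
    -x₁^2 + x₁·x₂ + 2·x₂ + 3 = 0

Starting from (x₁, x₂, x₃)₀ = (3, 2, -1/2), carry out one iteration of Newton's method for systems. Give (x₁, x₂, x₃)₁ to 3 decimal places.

At (3, 2, -1/2): F = (8.500, 2.000, 4.000).
Jacobian J = [[2·x₁, 0, 5], [0, -2·x₂ - 4·x₃, -4·x₂], [-2·x₁ + x₂, x₁ + 2, 0]].
At the point, J = [[6.000, 0.000, 5.000], [0.000, -2.000, -8.000], [-4.000, 5.000, 0.000]] (det J = 200.000).
Solving J·Δ = −F gives Δ = (-2.150, -2.520, 0.880).
Then the next iterate is (x₁, x₂, x₃)₁ = (0.850, -0.520, 0.380).

(0.850, -0.520, 0.380)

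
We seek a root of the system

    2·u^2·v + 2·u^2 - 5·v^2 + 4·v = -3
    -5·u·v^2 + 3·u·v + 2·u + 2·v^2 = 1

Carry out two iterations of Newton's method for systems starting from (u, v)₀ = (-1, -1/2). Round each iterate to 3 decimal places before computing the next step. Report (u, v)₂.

At (-1, -1/2): F = (0.750, 0.250).
Jacobian J = [[4·u·v + 4·u, 2·u^2 - 10·v + 4], [-5·v^2 + 3·v + 2, -10·u·v + 3·u + 4·v]].
At the point, J = [[-2.000, 11.000], [-0.750, -10.000]] (det J = 28.250).
Solving J·Δ = −F gives Δ = (0.363, -0.002).
Then the next iterate is (u, v)₁ = (-0.637, -0.502).
Round to (-0.637, -0.502) and repeat: F = (0.13613, -0.00804), J = [[-1.26890, 9.83154], [-0.76602, -7.11674]].
Δ = (0.054, -0.007), so (u, v)₂ = (-0.583, -0.509).

(-0.583, -0.509)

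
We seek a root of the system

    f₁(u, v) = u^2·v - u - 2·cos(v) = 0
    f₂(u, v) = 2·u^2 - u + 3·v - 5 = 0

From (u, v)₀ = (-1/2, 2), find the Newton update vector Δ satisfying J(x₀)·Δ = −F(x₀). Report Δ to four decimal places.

(0.4866, -0.1801)

At (-1/2, 2): F = (1.832294, 2.0000).
Jacobian J = [[2·u·v - 1, u^2 + 2·sin(v)], [4·u - 1, 3]].
At the point, J = [[-3.0000, 2.068595], [-3.0000, 3.0000]] (det J = -2.794215).
Solving J·Δ = −F gives Δ = (0.4866, -0.1801).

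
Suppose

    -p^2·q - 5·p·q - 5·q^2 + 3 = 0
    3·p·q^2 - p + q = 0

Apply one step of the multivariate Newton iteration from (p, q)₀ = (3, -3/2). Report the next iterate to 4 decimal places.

(1.4632, -1.2341)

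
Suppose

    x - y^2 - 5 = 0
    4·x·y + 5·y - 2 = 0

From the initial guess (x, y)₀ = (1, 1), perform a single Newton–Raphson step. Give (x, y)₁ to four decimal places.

At (1, 1): F = (-5.0000, 7.0000).
Jacobian J = [[1, -2·y], [4·y, 4·x + 5]].
At the point, J = [[1.0000, -2.0000], [4.0000, 9.0000]] (det J = 17.0000).
Solving J·Δ = −F gives Δ = (1.8235, -1.5882).
Then the next iterate is (x, y)₁ = (2.8235, -0.5882).

(2.8235, -0.5882)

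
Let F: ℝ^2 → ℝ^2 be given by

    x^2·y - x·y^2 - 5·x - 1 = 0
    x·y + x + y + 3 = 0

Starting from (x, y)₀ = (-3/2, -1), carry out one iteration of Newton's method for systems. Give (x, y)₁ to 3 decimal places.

(-0.583, 3.000)

At (-3/2, -1): F = (5.750, 2.000).
Jacobian J = [[2·x·y - y^2 - 5, x^2 - 2·x·y], [y + 1, x + 1]].
At the point, J = [[-3.000, -0.750], [0.000, -0.500]] (det J = 1.500).
Solving J·Δ = −F gives Δ = (0.917, 4.000).
Then the next iterate is (x, y)₁ = (-0.583, 3.000).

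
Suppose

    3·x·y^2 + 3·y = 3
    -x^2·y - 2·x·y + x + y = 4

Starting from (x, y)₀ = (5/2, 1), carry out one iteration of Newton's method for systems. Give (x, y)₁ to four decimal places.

(0.7573, 0.8738)

At (5/2, 1): F = (7.5000, -11.7500).
Jacobian J = [[3·y^2, 6·x·y + 3], [-2·x·y - 2·y + 1, -x^2 - 2·x + 1]].
At the point, J = [[3.0000, 18.0000], [-6.0000, -10.2500]] (det J = 77.2500).
Solving J·Δ = −F gives Δ = (-1.7427, -0.1262).
Then the next iterate is (x, y)₁ = (0.7573, 0.8738).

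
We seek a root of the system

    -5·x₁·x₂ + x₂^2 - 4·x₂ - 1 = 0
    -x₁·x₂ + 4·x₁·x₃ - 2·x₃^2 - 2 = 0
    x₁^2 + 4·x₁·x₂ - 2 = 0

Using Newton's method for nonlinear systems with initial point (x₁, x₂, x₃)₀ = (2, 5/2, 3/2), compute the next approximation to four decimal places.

(3.5385, -2.9423, -6.8846)

At (2, 5/2, 3/2): F = (-29.7500, 0.5000, 22.0000).
Jacobian J = [[-5·x₂, -5·x₁ + 2·x₂ - 4, 0], [-x₂ + 4·x₃, -x₁, 4·x₁ - 4·x₃], [2·x₁ + 4·x₂, 4·x₁, 0]].
At the point, J = [[-12.5000, -9.0000, 0.0000], [3.5000, -2.0000, 2.0000], [14.0000, 8.0000, 0.0000]] (det J = -52.0000).
Solving J·Δ = −F gives Δ = (1.5385, -5.4423, -8.3846).
Then the next iterate is (x₁, x₂, x₃)₁ = (3.5385, -2.9423, -6.8846).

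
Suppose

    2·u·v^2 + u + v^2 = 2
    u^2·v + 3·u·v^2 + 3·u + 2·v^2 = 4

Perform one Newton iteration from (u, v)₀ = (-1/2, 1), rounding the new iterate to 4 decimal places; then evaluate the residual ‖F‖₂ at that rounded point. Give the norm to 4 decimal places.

4.0936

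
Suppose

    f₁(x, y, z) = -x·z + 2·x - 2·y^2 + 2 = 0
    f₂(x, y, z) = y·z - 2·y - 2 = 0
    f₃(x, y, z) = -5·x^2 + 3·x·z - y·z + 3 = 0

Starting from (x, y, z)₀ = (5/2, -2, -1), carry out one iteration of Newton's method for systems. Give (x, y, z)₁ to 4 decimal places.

(1.5780, -1.4667, 0.2001)

At (5/2, -2, -1): F = (1.5000, 4.0000, -37.7500).
Jacobian J = [[-z + 2, -4·y, -x], [0, z - 2, y], [-10·x + 3·z, -z, 3·x - y]].
At the point, J = [[3.0000, 8.0000, -2.5000], [0.0000, -3.0000, -2.0000], [-28.0000, 1.0000, 9.5000]] (det J = 578.5000).
Solving J·Δ = −F gives Δ = (-0.9220, 0.5333, 1.2001).
Then the next iterate is (x, y, z)₁ = (1.5780, -1.4667, 0.2001).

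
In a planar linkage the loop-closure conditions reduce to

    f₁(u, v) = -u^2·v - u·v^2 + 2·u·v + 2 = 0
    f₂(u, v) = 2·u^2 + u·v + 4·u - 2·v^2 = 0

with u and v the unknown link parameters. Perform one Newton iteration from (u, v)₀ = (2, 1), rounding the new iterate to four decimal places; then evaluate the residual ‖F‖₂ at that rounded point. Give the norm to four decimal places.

At (2, 1): F = (0.0000, 16.0000).
Jacobian J = [[-2·u·v - v^2 + 2·v, -u^2 - 2·u·v + 2·u], [4·u + v + 4, u - 4·v]].
At the point, J = [[-3.0000, -4.0000], [13.0000, -2.0000]] (det J = 58.0000).
Solving J·Δ = −F gives Δ = (-1.1034, 0.8276).
Then the next iterate is (u, v)₁ = (0.8966, 1.8276).
Re-evaluating at (0.8966, 1.8276): F = (0.813307, 0.152566), so ‖F‖₂ = 0.8275.

0.8275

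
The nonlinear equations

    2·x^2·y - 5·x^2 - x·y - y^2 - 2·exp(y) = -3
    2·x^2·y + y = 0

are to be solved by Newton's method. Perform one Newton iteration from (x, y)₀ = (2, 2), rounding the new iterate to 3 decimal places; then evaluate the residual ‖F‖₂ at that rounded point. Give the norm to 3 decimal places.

At (2, 2): F = (-23.77811, 18.000).
Jacobian J = [[4·x·y - 10·x - y, 2·x^2 - x - 2·y - 2·exp(y)], [4·x·y, 2·x^2 + 1]].
At the point, J = [[-6.000, -12.77811], [16.000, 9.000]] (det J = 150.44980).
Solving J·Δ = −F gives Δ = (-0.106, -1.811).
Then the next iterate is (x, y)₁ = (1.894, 0.189).
Re-evaluating at (1.894, 0.189): F = (-16.38997, 1.54498), so ‖F‖₂ = 16.463.

16.463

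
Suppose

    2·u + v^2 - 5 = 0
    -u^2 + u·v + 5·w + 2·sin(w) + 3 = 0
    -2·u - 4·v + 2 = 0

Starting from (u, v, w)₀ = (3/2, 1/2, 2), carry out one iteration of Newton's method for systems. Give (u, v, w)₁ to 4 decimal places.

At (3/2, 1/2, 2): F = (-1.7500, 13.318595, -3.0000).
Jacobian J = [[2, 2·v, 0], [-2·u + v, u, 2·cos(w) + 5], [-2, -4, 0]].
At the point, J = [[2.0000, 1.0000, 0.0000], [-2.5000, 1.5000, 4.167706], [-2.0000, -4.0000, 0.0000]] (det J = 25.006238).
Solving J·Δ = −F gives Δ = (1.6667, -1.5833, -1.6261).
Then the next iterate is (u, v, w)₁ = (3.1667, -1.0833, 0.3739).

(3.1667, -1.0833, 0.3739)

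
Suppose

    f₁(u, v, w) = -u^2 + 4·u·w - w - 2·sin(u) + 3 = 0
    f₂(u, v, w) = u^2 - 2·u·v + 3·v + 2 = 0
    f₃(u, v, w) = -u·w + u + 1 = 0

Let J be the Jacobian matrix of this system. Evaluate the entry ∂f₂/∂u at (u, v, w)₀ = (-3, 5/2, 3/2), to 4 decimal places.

∂f₂/∂u = 2·u - 2·v.
At (-3, 5/2, 3/2) this is -11.0000.

-11.0000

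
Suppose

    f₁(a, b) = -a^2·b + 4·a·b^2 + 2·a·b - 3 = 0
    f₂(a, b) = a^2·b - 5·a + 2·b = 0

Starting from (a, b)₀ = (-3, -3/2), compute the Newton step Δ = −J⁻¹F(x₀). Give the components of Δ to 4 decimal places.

At (-3, -3/2): F = (-7.5000, -1.5000).
Jacobian J = [[-2·a·b + 4·b^2 + 2·b, -a^2 + 8·a·b + 2·a], [2·a·b - 5, a^2 + 2]].
At the point, J = [[-3.0000, 21.0000], [4.0000, 11.0000]] (det J = -117.0000).
Solving J·Δ = −F gives Δ = (-0.4359, 0.2949).

(-0.4359, 0.2949)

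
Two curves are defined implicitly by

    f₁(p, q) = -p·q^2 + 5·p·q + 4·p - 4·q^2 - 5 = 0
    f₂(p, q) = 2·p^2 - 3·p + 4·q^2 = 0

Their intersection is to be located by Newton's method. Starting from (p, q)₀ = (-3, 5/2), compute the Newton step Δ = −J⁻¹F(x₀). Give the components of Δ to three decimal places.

(-1.842, -3.982)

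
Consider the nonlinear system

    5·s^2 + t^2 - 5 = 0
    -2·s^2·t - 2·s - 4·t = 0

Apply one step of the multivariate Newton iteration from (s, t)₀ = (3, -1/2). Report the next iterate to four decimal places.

At (3, -1/2): F = (40.2500, 5.0000).
Jacobian J = [[10·s, 2·t], [-4·s·t - 2, -2·s^2 - 4]].
At the point, J = [[30.0000, -1.0000], [4.0000, -22.0000]] (det J = -656.0000).
Solving J·Δ = −F gives Δ = (-1.3422, -0.0168).
Then the next iterate is (s, t)₁ = (1.6578, -0.5168).

(1.6578, -0.5168)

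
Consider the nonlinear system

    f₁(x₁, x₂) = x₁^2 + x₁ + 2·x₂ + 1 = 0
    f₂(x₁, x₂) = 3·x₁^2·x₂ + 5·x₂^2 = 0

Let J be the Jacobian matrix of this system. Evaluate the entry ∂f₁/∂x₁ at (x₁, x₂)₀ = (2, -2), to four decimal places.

5.0000

∂f₁/∂x₁ = 2·x₁ + 1.
At (2, -2) this is 5.0000.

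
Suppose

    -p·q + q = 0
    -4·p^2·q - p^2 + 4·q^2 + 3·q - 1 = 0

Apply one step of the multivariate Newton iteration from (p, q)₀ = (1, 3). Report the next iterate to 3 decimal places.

(1.000, 1.652)

At (1, 3): F = (0.000, 31.000).
Jacobian J = [[-q, -p + 1], [-8·p·q - 2·p, -4·p^2 + 8·q + 3]].
At the point, J = [[-3.000, 0.000], [-26.000, 23.000]] (det J = -69.000).
Solving J·Δ = −F gives Δ = (0.000, -1.348).
Then the next iterate is (p, q)₁ = (1.000, 1.652).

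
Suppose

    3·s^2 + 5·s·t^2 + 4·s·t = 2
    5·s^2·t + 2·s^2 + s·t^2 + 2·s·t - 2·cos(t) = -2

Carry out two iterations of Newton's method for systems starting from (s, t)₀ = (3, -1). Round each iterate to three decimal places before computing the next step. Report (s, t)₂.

At (3, -1): F = (28.000, -29.08060).
Jacobian J = [[6·s + 5·t^2 + 4·t, 10·s·t + 4·s], [10·s·t + 4·s + t^2 + 2·t, 5·s^2 + 2·s·t + 2·s + 2·sin(t)]].
At the point, J = [[19.000, -18.000], [-19.000, 43.31706]] (det J = 481.02410).
Solving J·Δ = −F gives Δ = (-1.433, 0.043).
Then the next iterate is (s, t)₁ = (1.567, -0.957).
Round to (1.567, -0.957) and repeat: F = (6.54367, -7.55459), J = [[10.15324, -8.72819], [-9.72634, 10.77727]].
Δ = (-0.187, 0.532), so (s, t)₂ = (1.380, -0.425).

(1.380, -0.425)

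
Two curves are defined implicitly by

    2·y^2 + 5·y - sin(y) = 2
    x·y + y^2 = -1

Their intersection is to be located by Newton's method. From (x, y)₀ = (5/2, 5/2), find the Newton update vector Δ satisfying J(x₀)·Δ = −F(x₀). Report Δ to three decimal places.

(-1.147, -1.418)

At (5/2, 5/2): F = (22.40153, 13.500).
Jacobian J = [[0, 4·y - cos(y) + 5], [y, x + 2·y]].
At the point, J = [[0.000, 15.80114], [2.500, 7.500]] (det J = -39.50286).
Solving J·Δ = −F gives Δ = (-1.147, -1.418).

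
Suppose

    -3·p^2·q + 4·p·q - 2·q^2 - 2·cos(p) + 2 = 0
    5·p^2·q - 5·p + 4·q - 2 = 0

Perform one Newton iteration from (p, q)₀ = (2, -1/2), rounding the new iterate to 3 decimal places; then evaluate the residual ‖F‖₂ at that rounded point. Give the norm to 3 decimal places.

6.913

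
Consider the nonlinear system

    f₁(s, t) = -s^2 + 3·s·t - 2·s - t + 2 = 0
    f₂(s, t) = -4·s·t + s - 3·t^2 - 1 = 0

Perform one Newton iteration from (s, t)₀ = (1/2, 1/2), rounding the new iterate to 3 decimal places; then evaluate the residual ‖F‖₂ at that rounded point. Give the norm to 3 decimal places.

1.041

At (1/2, 1/2): F = (1.000, -2.250).
Jacobian J = [[-2·s + 3·t - 2, 3·s - 1], [-4·t + 1, -4·s - 6·t]].
At the point, J = [[-1.500, 0.500], [-1.000, -5.000]] (det J = 8.000).
Solving J·Δ = −F gives Δ = (0.484, -0.547).
Then the next iterate is (s, t)₁ = (0.984, -0.047).
Re-evaluating at (0.984, -0.047): F = (-1.028, 0.16236), so ‖F‖₂ = 1.041.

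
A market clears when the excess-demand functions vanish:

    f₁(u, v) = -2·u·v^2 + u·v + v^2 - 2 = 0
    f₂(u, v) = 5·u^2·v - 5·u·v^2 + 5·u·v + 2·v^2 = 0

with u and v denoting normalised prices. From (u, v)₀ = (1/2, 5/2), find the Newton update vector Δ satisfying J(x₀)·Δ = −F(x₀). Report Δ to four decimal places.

At (1/2, 5/2): F = (-0.7500, 6.2500).
Jacobian J = [[-2·v^2 + v, -4·u·v + u + 2·v], [10·u·v - 5·v^2 + 5·v, 5·u^2 - 10·u·v + 5·u + 4·v]].
At the point, J = [[-10.0000, 0.5000], [-6.2500, 1.2500]] (det J = -9.3750).
Solving J·Δ = −F gives Δ = (-0.4333, -7.1667).

(-0.4333, -7.1667)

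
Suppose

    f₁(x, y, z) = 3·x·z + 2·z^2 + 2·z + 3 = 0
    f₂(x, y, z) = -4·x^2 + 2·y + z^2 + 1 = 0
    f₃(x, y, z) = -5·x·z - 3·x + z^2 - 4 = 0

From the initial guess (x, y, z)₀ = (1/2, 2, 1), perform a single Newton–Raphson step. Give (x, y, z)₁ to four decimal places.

At (1/2, 2, 1): F = (8.5000, 5.0000, -7.0000).
Jacobian J = [[3·z, 0, 3·x + 4·z + 2], [-8·x, 2, 2·z], [-5·z - 3, 0, -5·x + 2·z]].
At the point, J = [[3.0000, 0.0000, 7.5000], [-4.0000, 2.0000, 2.0000], [-8.0000, 0.0000, -0.5000]] (det J = 117.0000).
Solving J·Δ = −F gives Δ = (-0.8248, -3.3462, -0.8034).
Then the next iterate is (x, y, z)₁ = (-0.3248, -1.3462, 0.1966).

(-0.3248, -1.3462, 0.1966)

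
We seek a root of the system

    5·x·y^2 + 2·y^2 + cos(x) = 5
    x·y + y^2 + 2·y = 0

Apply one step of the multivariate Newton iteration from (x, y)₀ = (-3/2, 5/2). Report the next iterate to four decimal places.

At (-3/2, 5/2): F = (-39.304263, 7.5000).
Jacobian J = [[5·y^2 - sin(x), 10·x·y + 4·y], [y, x + 2·y + 2]].
At the point, J = [[32.247495, -27.5000], [2.5000, 5.5000]] (det J = 246.111222).
Solving J·Δ = −F gives Δ = (0.0403, -1.3820).
Then the next iterate is (x, y)₁ = (-1.4597, 1.1180).

(-1.4597, 1.1180)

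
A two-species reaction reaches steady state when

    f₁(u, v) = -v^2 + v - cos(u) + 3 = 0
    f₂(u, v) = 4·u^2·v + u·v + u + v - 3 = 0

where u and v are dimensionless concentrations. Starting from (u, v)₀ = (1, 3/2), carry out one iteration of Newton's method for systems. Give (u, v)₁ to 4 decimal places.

At (1, 3/2): F = (1.709698, 7.0000).
Jacobian J = [[sin(u), -2·v + 1], [8·u·v + v + 1, 4·u^2 + u + 1]].
At the point, J = [[0.841471, -2.0000], [14.5000, 6.0000]] (det J = 34.048826).
Solving J·Δ = −F gives Δ = (-0.7125, 0.5551).
Then the next iterate is (u, v)₁ = (0.2875, 2.0551).

(0.2875, 2.0551)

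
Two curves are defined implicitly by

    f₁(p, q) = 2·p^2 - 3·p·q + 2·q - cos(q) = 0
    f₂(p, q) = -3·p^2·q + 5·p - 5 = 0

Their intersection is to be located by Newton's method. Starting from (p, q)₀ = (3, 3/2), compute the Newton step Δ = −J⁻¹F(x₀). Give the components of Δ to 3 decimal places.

At (3, 3/2): F = (7.42926, -30.500).
Jacobian J = [[4·p - 3·q, -3·p + sin(q) + 2], [-6·p·q + 5, -3·p^2]].
At the point, J = [[7.500, -6.00251], [-22.000, -27.000]] (det J = -334.55511).
Solving J·Δ = −F gives Δ = (-1.147, -0.195).

(-1.147, -0.195)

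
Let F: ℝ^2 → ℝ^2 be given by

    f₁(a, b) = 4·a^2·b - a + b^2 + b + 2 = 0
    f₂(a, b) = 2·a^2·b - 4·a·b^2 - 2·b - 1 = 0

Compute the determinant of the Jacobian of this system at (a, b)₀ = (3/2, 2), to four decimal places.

-438.5000

J = [[8·a·b - 1, 4·a^2 + 2·b + 1], [4·a·b - 4·b^2, 2·a^2 - 8·a·b - 2]].
At the point, J = [[23.0000, 14.0000], [-4.0000, -21.5000]].
det J = -438.5000.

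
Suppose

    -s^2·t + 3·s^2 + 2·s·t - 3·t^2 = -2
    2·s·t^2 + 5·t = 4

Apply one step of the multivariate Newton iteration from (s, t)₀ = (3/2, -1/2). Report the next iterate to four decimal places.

(-0.6496, 2.9124)

At (3/2, -1/2): F = (7.6250, -5.7500).
Jacobian J = [[-2·s·t + 6·s + 2·t, -s^2 + 2·s - 6·t], [2·t^2, 4·s·t + 5]].
At the point, J = [[9.5000, 3.7500], [0.5000, 2.0000]] (det J = 17.1250).
Solving J·Δ = −F gives Δ = (-2.1496, 3.4124).
Then the next iterate is (s, t)₁ = (-0.6496, 2.9124).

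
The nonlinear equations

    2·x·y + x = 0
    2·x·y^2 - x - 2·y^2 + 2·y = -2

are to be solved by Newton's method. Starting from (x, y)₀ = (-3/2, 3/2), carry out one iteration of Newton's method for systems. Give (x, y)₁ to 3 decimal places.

(0.036, 1.548)

At (-3/2, 3/2): F = (-6.000, -4.750).
Jacobian J = [[2·y + 1, 2·x], [2·y^2 - 1, 4·x·y - 4·y + 2]].
At the point, J = [[4.000, -3.000], [3.500, -13.000]] (det J = -41.500).
Solving J·Δ = −F gives Δ = (1.536, 0.048).
Then the next iterate is (x, y)₁ = (0.036, 1.548).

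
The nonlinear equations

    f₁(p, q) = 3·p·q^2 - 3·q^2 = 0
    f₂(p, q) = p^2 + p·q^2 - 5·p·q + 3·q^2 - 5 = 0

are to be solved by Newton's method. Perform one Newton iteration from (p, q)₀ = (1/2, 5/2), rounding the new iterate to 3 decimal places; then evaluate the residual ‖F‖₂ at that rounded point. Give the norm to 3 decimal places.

3.095

At (1/2, 5/2): F = (-9.375, 10.875).
Jacobian J = [[3·q^2, 6·p·q - 6·q], [2·p + q^2 - 5·q, 2·p·q - 5·p + 6·q]].
At the point, J = [[18.750, -7.500], [-5.250, 15.000]] (det J = 241.875).
Solving J·Δ = −F gives Δ = (0.244, -0.640).
Then the next iterate is (p, q)₁ = (0.744, 1.860).
Re-evaluating at (0.744, 1.860): F = (-2.65697, 1.58708), so ‖F‖₂ = 3.095.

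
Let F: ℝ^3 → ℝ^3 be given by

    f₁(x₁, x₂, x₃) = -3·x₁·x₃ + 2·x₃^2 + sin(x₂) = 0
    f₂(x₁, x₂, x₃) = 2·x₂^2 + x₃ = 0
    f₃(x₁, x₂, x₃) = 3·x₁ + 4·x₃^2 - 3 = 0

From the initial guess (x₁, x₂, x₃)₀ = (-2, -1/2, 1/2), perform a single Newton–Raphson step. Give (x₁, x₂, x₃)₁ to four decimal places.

At (-2, -1/2, 1/2): F = (3.020574, 1.0000, -8.0000).
Jacobian J = [[-3·x₃, cos(x₂), -3·x₁ + 4·x₃], [0, 4·x₂, 1], [3, 0, 8·x₃]].
At the point, J = [[-1.5000, 0.877583, 8.0000], [0.0000, -2.0000, 1.0000], [3.0000, 0.0000, 4.0000]] (det J = 62.632748).
Solving J·Δ = −F gives Δ = (2.5976, 0.5259, 0.0518).
Then the next iterate is (x₁, x₂, x₃)₁ = (0.5976, 0.0259, 0.5518).

(0.5976, 0.0259, 0.5518)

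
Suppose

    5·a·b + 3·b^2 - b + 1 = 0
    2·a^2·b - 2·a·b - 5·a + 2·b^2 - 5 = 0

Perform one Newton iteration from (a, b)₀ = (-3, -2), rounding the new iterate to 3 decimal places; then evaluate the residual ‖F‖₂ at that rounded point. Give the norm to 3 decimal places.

At (-3, -2): F = (45.000, -30.000).
Jacobian J = [[5·b, 5·a + 6·b - 1], [4·a·b - 2·b - 5, 2·a^2 - 2·a + 4·b]].
At the point, J = [[-10.000, -28.000], [23.000, 16.000]] (det J = 484.000).
Solving J·Δ = −F gives Δ = (0.248, 1.519).
Then the next iterate is (a, b)₁ = (-2.752, -0.481).
Re-evaluating at (-2.752, -0.481): F = (8.79364, -0.71041), so ‖F‖₂ = 8.822.

8.822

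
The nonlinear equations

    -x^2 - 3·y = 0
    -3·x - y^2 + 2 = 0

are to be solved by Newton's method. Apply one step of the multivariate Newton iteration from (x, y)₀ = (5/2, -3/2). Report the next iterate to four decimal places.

(1.3125, -0.1042)

At (5/2, -3/2): F = (-1.7500, -7.7500).
Jacobian J = [[-2·x, -3], [-3, -2·y]].
At the point, J = [[-5.0000, -3.0000], [-3.0000, 3.0000]] (det J = -24.0000).
Solving J·Δ = −F gives Δ = (-1.1875, 1.3958).
Then the next iterate is (x, y)₁ = (1.3125, -0.1042).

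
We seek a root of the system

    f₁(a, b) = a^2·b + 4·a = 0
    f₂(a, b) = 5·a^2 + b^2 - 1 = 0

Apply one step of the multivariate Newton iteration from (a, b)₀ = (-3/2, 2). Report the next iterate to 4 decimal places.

(-0.0218, 3.9806)

At (-3/2, 2): F = (-1.5000, 14.2500).
Jacobian J = [[2·a·b + 4, a^2], [10·a, 2·b]].
At the point, J = [[-2.0000, 2.2500], [-15.0000, 4.0000]] (det J = 25.7500).
Solving J·Δ = −F gives Δ = (1.4782, 1.9806).
Then the next iterate is (a, b)₁ = (-0.0218, 3.9806).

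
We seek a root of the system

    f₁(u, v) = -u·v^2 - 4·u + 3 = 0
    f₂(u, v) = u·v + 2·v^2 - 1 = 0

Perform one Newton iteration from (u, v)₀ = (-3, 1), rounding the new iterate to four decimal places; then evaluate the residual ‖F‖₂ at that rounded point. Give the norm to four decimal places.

4.2140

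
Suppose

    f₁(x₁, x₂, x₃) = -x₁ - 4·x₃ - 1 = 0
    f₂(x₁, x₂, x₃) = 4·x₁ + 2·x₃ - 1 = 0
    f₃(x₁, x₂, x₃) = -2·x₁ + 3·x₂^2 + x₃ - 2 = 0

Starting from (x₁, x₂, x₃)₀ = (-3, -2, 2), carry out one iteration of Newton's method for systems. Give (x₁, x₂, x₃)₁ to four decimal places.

(0.4286, -1.2679, -0.3571)

At (-3, -2, 2): F = (-6.0000, -9.0000, 18.0000).
Jacobian J = [[-1, 0, -4], [4, 0, 2], [-2, 6·x₂, 1]].
At the point, J = [[-1.0000, 0.0000, -4.0000], [4.0000, 0.0000, 2.0000], [-2.0000, -12.0000, 1.0000]] (det J = 168.0000).
Solving J·Δ = −F gives Δ = (3.4286, 0.7321, -2.3571).
Then the next iterate is (x₁, x₂, x₃)₁ = (0.4286, -1.2679, -0.3571).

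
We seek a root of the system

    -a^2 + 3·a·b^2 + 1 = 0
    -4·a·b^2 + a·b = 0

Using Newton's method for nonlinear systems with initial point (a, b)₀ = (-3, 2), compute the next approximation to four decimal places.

(-1.4706, 1.5425)

At (-3, 2): F = (-44.0000, 42.0000).
Jacobian J = [[-2·a + 3·b^2, 6·a·b], [-4·b^2 + b, -8·a·b + a]].
At the point, J = [[18.0000, -36.0000], [-14.0000, 45.0000]] (det J = 306.0000).
Solving J·Δ = −F gives Δ = (1.5294, -0.4575).
Then the next iterate is (a, b)₁ = (-1.4706, 1.5425).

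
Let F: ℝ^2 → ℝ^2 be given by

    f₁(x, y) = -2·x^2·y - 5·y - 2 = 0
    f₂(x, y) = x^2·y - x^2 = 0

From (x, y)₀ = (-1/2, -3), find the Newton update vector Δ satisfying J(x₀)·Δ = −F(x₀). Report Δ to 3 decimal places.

(0.091, 2.537)

At (-1/2, -3): F = (14.500, -1.000).
Jacobian J = [[-4·x·y, -2·x^2 - 5], [2·x·y - 2·x, x^2]].
At the point, J = [[-6.000, -5.500], [4.000, 0.250]] (det J = 20.500).
Solving J·Δ = −F gives Δ = (0.091, 2.537).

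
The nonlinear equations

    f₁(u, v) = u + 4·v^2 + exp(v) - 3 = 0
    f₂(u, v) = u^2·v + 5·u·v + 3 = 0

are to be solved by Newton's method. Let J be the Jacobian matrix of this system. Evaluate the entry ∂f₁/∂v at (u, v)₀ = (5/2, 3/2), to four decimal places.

∂f₁/∂v = 8·v + exp(v).
At (5/2, 3/2) this is 16.4817.

16.4817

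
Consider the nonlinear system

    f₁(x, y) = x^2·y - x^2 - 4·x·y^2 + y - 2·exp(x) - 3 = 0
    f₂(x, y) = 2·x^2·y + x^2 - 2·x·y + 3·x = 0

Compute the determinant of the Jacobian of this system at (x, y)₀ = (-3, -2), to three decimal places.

995.610

J = [[2·x·y - 2·x - 4·y^2 - 2·exp(x), x^2 - 8·x·y + 1], [4·x·y + 2·x - 2·y + 3, 2·x^2 - 2·x]].
At the point, J = [[1.90043, -38.000], [25.000, 24.000]].
det J = 995.610.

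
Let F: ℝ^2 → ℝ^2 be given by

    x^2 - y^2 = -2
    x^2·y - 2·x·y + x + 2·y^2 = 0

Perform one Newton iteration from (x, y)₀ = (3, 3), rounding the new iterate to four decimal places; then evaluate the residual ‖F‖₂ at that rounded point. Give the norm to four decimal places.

9.5462

At (3, 3): F = (2.0000, 30.0000).
Jacobian J = [[2·x, -2·y], [2·x·y - 2·y + 1, x^2 - 2·x + 4·y]].
At the point, J = [[6.0000, -6.0000], [13.0000, 15.0000]] (det J = 168.0000).
Solving J·Δ = −F gives Δ = (-1.2500, -0.9167).
Then the next iterate is (x, y)₁ = (1.7500, 2.0833).
Re-evaluating at (1.7500, 2.0833): F = (0.722361, 9.518834), so ‖F‖₂ = 9.5462.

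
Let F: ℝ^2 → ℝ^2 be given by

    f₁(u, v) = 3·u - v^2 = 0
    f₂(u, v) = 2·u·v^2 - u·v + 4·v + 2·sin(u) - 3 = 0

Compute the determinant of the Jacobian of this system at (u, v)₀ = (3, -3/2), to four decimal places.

-63.0600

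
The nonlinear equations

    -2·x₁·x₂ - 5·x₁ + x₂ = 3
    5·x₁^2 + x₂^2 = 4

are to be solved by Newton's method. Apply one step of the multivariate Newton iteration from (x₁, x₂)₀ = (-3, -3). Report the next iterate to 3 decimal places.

(-1.549, -1.922)

At (-3, -3): F = (-9.000, 50.000).
Jacobian J = [[-2·x₂ - 5, -2·x₁ + 1], [10·x₁, 2·x₂]].
At the point, J = [[1.000, 7.000], [-30.000, -6.000]] (det J = 204.000).
Solving J·Δ = −F gives Δ = (1.451, 1.078).
Then the next iterate is (x₁, x₂)₁ = (-1.549, -1.922).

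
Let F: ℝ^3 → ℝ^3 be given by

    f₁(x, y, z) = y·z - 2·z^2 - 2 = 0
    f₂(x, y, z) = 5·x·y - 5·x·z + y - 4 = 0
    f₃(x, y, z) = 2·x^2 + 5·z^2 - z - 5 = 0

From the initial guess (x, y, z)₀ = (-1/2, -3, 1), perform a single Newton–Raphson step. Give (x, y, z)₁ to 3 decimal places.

(-0.865, 3.821, 0.974)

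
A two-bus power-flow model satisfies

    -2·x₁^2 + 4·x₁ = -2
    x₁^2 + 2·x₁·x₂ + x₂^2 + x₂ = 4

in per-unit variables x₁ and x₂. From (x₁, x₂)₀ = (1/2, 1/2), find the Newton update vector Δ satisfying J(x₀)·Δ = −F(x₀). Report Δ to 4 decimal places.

At (1/2, 1/2): F = (3.5000, -2.5000).
Jacobian J = [[-4·x₁ + 4, 0], [2·x₁ + 2·x₂, 2·x₁ + 2·x₂ + 1]].
At the point, J = [[2.0000, 0.0000], [2.0000, 3.0000]] (det J = 6.0000).
Solving J·Δ = −F gives Δ = (-1.7500, 2.0000).

(-1.7500, 2.0000)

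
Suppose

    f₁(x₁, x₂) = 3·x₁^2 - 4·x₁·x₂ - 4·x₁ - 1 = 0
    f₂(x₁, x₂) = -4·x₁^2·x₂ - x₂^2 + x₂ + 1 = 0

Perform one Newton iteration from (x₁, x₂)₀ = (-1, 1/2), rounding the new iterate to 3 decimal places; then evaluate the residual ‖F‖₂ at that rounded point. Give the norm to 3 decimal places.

0.704

At (-1, 1/2): F = (8.000, -0.750).
Jacobian J = [[6·x₁ - 4·x₂ - 4, -4·x₁], [-8·x₁·x₂, -4·x₁^2 - 2·x₂ + 1]].
At the point, J = [[-12.000, 4.000], [4.000, -4.000]] (det J = 32.000).
Solving J·Δ = −F gives Δ = (0.906, 0.719).
Then the next iterate is (x₁, x₂)₁ = (-0.094, 1.219).
Re-evaluating at (-0.094, 1.219): F = (-0.13915, 0.68995), so ‖F‖₂ = 0.704.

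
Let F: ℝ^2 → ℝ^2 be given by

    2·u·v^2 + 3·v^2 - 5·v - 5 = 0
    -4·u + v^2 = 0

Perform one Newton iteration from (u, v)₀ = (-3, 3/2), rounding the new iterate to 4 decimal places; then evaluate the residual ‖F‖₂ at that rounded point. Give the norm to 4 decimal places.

5.7261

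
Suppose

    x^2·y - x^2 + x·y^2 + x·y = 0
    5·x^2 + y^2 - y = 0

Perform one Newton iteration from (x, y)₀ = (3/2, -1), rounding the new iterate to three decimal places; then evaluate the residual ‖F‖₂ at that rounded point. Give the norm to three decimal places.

4.691

At (3/2, -1): F = (-4.500, 13.250).
Jacobian J = [[2·x·y - 2·x + y^2 + y, x^2 + 2·x·y + x], [10·x, 2·y - 1]].
At the point, J = [[-6.000, 0.750], [15.000, -3.000]] (det J = 6.750).
Solving J·Δ = −F gives Δ = (-0.528, 1.778).
Then the next iterate is (x, y)₁ = (0.972, 0.778).
Re-evaluating at (0.972, 0.778): F = (1.13481, 4.55120), so ‖F‖₂ = 4.691.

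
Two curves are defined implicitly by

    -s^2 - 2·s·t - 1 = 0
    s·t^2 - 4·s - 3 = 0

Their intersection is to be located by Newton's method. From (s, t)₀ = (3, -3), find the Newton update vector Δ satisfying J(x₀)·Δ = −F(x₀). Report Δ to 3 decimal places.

(2.400, 1.333)

At (3, -3): F = (8.000, 12.000).
Jacobian J = [[-2·s - 2·t, -2·s], [t^2 - 4, 2·s·t]].
At the point, J = [[0.000, -6.000], [5.000, -18.000]] (det J = 30.000).
Solving J·Δ = −F gives Δ = (2.400, 1.333).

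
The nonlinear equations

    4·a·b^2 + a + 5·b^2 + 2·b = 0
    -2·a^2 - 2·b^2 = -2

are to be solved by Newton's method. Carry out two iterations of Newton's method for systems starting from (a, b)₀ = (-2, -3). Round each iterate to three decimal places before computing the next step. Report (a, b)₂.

(-1.309, -0.487)

At (-2, -3): F = (-35.000, -24.000).
Jacobian J = [[4·b^2 + 1, 8·a·b + 10·b + 2], [-4·a, -4·b]].
At the point, J = [[37.000, 20.000], [8.000, 12.000]] (det J = 284.000).
Solving J·Δ = −F gives Δ = (-0.211, 2.141).
Then the next iterate is (a, b)₁ = (-2.211, -0.859).
Round to (-2.211, -0.859) and repeat: F = (-6.76541, -9.25280), J = [[3.95152, 8.60399], [8.844, 3.436]].
Δ = (0.902, 0.372), so (a, b)₂ = (-1.309, -0.487).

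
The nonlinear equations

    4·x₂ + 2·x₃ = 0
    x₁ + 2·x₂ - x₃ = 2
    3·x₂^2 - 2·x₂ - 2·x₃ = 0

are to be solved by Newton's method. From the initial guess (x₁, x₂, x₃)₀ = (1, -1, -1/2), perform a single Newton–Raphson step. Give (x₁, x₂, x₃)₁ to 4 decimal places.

At (1, -1, -1/2): F = (-5.0000, -2.5000, 6.0000).
Jacobian J = [[0, 4, 2], [1, 2, -1], [0, 6·x₂ - 2, -2]].
At the point, J = [[0.0000, 4.0000, 2.0000], [1.0000, 2.0000, -1.0000], [0.0000, -8.0000, -2.0000]] (det J = -8.0000).
Solving J·Δ = −F gives Δ = (4.0000, 0.2500, 2.0000).
Then the next iterate is (x₁, x₂, x₃)₁ = (5.0000, -0.7500, 1.5000).

(5.0000, -0.7500, 1.5000)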